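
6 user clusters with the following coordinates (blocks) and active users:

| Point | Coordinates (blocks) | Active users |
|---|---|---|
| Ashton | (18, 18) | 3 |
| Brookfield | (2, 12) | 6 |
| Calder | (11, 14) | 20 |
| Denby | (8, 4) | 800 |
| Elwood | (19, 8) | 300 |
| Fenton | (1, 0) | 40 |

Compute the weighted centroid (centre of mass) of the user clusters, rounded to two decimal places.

(10.63, 5.14)

The minimiser of Σwᵢ‖p−pᵢ‖² is the weighted centroid p* = (Σwᵢpᵢ)/(Σwᵢ).
Σwᵢ = 1169.
Σwᵢxᵢ = 3·18 + 6·2 + 20·11 + 800·8 + 300·19 + 40·1 = 12426.
Σwᵢyᵢ = 3·18 + 6·12 + 20·14 + 800·4 + 300·8 + 40·0 = 6006.
x* = 12426/1169 = 10.63, y* = 6006/1169 = 5.14.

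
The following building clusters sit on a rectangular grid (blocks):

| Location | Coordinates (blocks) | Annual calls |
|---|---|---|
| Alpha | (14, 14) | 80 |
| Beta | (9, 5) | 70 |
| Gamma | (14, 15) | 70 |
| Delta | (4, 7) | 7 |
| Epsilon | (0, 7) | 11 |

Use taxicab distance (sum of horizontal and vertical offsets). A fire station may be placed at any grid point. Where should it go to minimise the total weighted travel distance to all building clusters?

Manhattan distance separates: Σwᵢ(|x−xᵢ|+|y−yᵢ|) = Σwᵢ|x−xᵢ| + Σwᵢ|y−yᵢ|, so x and y are optimised independently as 1-D weighted medians.
Total weight W = 238; half = 119.
x-coordinate, sorted with cumulative weight:
  x=0 (Epsilon, w=11) cum 11
  x=4 (Delta, w=7) cum 18
  x=9 (Beta, w=70) cum 88
  x=14 (Alpha, w=80) cum 168  ← median
  x=14 (Gamma, w=70) cum 238
⇒ x* = 14
y-coordinate, sorted with cumulative weight:
  y=5 (Beta, w=70) cum 70
  y=7 (Delta, w=7) cum 77
  y=7 (Epsilon, w=11) cum 88
  y=14 (Alpha, w=80) cum 168  ← median
  y=15 (Gamma, w=70) cum 238
⇒ y* = 14

(14, 14)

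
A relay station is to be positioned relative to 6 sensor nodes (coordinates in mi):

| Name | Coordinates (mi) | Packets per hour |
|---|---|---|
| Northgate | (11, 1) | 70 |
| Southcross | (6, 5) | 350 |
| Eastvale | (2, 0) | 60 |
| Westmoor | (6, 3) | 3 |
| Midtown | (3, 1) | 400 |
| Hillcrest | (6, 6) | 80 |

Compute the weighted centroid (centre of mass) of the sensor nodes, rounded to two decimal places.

(4.87, 2.81)

The minimiser of Σwᵢ‖p−pᵢ‖² is the weighted centroid p* = (Σwᵢpᵢ)/(Σwᵢ).
Σwᵢ = 963.
Σwᵢxᵢ = 70·11 + 350·6 + 60·2 + 3·6 + 400·3 + 80·6 = 4688.
Σwᵢyᵢ = 70·1 + 350·5 + 60·0 + 3·3 + 400·1 + 80·6 = 2709.
x* = 4688/963 = 4.87, y* = 2709/963 = 2.81.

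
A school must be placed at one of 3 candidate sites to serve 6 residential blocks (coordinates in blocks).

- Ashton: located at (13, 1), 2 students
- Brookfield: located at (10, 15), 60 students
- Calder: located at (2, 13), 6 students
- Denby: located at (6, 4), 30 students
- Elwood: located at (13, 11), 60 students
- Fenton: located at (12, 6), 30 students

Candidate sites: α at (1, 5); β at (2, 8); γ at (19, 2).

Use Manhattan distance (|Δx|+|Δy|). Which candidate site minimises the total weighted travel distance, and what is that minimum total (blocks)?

β, total 2406 blocks

Total weighted distance at each candidate:
  α (1, 5): total = 2846
  β (2, 8): total = 2406
  γ (19, 2): total = 3182
Minimum is at β with total 2406 blocks.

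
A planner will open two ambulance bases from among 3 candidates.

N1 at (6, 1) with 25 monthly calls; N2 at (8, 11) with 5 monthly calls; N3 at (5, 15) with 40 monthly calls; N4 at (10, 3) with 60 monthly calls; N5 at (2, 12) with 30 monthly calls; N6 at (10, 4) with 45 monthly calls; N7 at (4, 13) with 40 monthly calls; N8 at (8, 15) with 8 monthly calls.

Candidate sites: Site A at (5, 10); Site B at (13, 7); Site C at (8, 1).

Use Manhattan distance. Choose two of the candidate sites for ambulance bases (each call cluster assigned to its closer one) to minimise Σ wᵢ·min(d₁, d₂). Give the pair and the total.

Evaluate every pair (each demand assigned to the nearer of the two):
  {Site A, Site C}: total = 1109
  {Site A, Site B}: total = 1534
  {Site B, Site C}: total = 2384
Best pair: {Site A, Site C} with total 1109.

{Site A, Site C}, total 1109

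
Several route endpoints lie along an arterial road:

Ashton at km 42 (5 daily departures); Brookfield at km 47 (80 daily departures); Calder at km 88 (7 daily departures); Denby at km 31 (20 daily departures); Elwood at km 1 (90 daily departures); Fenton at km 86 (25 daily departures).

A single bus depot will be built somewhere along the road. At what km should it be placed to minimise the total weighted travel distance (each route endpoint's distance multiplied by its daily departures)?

For a sum of weighted absolute distances on a line, the optimum is the weighted median (not the mean). Total weight W = 227; half-weight = 113.5.
Sort by position and accumulate weight:
  km 1 (Elwood, w=90) → cum 90
  km 31 (Denby, w=20) → cum 110
  km 42 (Ashton, w=5) → cum 115  ≥ 113.5 → median here
  km 47 (Brookfield, w=80) → cum 195
  km 86 (Fenton, w=25) → cum 220
  km 88 (Calder, w=7) → cum 227
Optimal location: km 42.

x = 42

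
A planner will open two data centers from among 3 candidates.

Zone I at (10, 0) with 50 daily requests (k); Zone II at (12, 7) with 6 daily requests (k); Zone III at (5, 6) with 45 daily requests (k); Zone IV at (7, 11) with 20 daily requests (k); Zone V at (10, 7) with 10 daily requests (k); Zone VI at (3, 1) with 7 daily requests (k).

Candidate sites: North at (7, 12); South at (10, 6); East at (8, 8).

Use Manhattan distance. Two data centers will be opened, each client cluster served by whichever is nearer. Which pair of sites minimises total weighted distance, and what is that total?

{North, South}, total 657

Evaluate every pair (each demand assigned to the nearer of the two):
  {North, South}: total = 657
  {South, East}: total = 717
  {North, East}: total = 889
Best pair: {North, South} with total 657.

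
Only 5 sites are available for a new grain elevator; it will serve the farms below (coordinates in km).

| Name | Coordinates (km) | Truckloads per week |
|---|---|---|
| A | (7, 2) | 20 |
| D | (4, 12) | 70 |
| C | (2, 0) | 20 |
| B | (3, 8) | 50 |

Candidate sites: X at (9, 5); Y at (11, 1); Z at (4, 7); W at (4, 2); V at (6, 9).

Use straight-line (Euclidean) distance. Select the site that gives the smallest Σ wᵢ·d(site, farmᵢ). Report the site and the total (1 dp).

Z, total 682.9 km

Total weighted distance at each candidate:
  X (9, 5): total = 1181.7
  Y (11, 1): total = 1707.8
  Z (4, 7): total = 682.9
  W (4, 2): total = 1120.7
  V (6, 9): total = 748.9
Minimum is at Z with total 682.9 km.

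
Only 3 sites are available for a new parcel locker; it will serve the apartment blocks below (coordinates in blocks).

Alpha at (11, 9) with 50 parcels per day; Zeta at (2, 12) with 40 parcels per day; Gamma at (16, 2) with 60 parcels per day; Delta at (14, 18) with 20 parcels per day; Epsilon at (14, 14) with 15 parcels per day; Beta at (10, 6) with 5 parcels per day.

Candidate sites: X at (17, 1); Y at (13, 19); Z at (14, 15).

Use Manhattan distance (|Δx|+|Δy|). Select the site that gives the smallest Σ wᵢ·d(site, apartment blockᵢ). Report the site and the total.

Total weighted distance at each candidate:
  X (17, 1): total = 2560
  Y (13, 19): total = 2730
  Z (14, 15): total = 2090
Minimum is at Z with total 2090 blocks.

Z, total 2090 blocks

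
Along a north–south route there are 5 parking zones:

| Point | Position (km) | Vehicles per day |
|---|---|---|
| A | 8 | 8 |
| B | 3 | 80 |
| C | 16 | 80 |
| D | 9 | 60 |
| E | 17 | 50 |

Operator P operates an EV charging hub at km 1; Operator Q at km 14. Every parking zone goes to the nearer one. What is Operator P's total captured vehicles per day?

The indifferent point is the midpoint (1+14)/2 = 7.5; parking zones left of it (closer to Operator P at 1) go to Operator P, those right go to Operator Q.
  B at 3 (w=80) → Operator P
  A at 8 (w=8) → Operator Q
  D at 9 (w=60) → Operator Q
  C at 16 (w=80) → Operator Q
  E at 17 (w=50) → Operator Q
Operator P captures 80; Operator Q captures 198.

80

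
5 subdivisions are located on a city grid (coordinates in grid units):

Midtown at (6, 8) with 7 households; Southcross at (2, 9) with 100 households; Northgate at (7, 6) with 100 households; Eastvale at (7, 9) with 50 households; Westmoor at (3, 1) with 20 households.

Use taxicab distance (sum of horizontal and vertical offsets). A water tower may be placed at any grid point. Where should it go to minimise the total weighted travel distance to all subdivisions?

Manhattan distance separates: Σwᵢ(|x−xᵢ|+|y−yᵢ|) = Σwᵢ|x−xᵢ| + Σwᵢ|y−yᵢ|, so x and y are optimised independently as 1-D weighted medians.
Total weight W = 277; half = 138.5.
x-coordinate, sorted with cumulative weight:
  x=2 (Southcross, w=100) cum 100
  x=3 (Westmoor, w=20) cum 120
  x=6 (Midtown, w=7) cum 127
  x=7 (Northgate, w=100) cum 227  ← median
  x=7 (Eastvale, w=50) cum 277
⇒ x* = 7
y-coordinate, sorted with cumulative weight:
  y=1 (Westmoor, w=20) cum 20
  y=6 (Northgate, w=100) cum 120
  y=8 (Midtown, w=7) cum 127
  y=9 (Southcross, w=100) cum 227  ← median
  y=9 (Eastvale, w=50) cum 277
⇒ y* = 9

(7, 9)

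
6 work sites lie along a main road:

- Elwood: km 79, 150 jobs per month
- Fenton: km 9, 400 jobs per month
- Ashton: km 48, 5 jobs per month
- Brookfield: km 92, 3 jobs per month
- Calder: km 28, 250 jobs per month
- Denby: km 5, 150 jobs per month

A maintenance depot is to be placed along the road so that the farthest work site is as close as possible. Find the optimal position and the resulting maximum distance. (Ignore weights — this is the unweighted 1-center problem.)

The 1-center on a line is the midpoint of the two extreme points: leftmost at 5, rightmost at 92.
Optimal location = (5 + 92)/2 = 48.5; maximum distance = (92 − 5)/2 = 43.5.

location 48.5, max distance 43.5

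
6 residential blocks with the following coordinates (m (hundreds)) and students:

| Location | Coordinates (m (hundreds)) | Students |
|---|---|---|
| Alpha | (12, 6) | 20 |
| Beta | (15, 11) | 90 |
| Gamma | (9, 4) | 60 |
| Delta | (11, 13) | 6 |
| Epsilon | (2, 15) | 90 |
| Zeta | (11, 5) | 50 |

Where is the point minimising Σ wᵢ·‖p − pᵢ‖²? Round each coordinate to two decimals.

The minimiser of Σwᵢ‖p−pᵢ‖² is the weighted centroid p* = (Σwᵢpᵢ)/(Σwᵢ).
Σwᵢ = 316.
Σwᵢxᵢ = 20·12 + 90·15 + 60·9 + 6·11 + 90·2 + 50·11 = 2926.
Σwᵢyᵢ = 20·6 + 90·11 + 60·4 + 6·13 + 90·15 + 50·5 = 3028.
x* = 2926/316 = 9.26, y* = 3028/316 = 9.58.

(9.26, 9.58)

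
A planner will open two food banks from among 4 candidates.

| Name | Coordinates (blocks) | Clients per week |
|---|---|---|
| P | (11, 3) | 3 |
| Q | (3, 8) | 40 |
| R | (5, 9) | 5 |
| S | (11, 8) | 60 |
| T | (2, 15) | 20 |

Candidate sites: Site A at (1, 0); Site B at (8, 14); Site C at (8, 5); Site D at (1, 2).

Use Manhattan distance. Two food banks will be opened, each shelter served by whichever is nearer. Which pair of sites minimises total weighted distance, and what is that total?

{Site B, Site C}, total 870

Evaluate every pair (each demand assigned to the nearer of the two):
  {Site B, Site C}: total = 870
  {Site C, Site D}: total = 1010
  {Site A, Site C}: total = 1050
  {Site B, Site D}: total = 1073
  {Site A, Site B}: total = 1159
  {Site A, Site D}: total = 1648
Best pair: {Site B, Site C} with total 870.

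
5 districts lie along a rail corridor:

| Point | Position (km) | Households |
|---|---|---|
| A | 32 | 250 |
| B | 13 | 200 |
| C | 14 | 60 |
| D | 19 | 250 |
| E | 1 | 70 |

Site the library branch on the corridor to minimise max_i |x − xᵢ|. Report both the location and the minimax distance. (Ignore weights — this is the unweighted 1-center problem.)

The 1-center on a line is the midpoint of the two extreme points: leftmost at 1, rightmost at 32.
Optimal location = (1 + 32)/2 = 16.5; maximum distance = (32 − 1)/2 = 15.5.

location 16.5, max distance 15.5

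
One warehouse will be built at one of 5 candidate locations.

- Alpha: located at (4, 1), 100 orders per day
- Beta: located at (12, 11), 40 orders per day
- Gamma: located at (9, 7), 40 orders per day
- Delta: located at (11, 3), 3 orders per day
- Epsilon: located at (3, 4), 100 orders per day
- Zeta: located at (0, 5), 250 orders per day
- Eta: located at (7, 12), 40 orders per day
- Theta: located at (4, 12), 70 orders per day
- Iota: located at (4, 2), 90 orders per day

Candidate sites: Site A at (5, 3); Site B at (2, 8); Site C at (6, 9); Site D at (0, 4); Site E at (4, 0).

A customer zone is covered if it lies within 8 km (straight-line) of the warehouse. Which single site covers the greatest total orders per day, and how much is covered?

Coverage radius r = 8 km; a point is covered iff (Δx)²+(Δy)² ≤ 8² = 64.
  Site A (5, 3): covers {Alpha, Gamma, Delta, Epsilon, Zeta, Iota} → 583
  Site B (2, 8): covers {Alpha, Gamma, Epsilon, Zeta, Eta, Theta, Iota} → 690
  Site C (6, 9): covers {Beta, Gamma, Delta, Epsilon, Zeta, Eta, Theta, Iota} → 633
  Site D (0, 4): covers {Alpha, Epsilon, Zeta, Iota} → 540
  Site E (4, 0): covers {Alpha, Delta, Epsilon, Zeta, Iota} → 543
Maximum coverage at Site B: 690 orders per day.

Site B, covering 690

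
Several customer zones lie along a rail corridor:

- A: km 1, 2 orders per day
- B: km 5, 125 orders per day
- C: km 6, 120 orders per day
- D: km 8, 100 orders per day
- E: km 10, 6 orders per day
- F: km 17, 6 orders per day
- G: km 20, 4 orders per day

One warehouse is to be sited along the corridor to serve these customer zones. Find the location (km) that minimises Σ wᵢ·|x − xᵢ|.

For a sum of weighted absolute distances on a line, the optimum is the weighted median (not the mean). Total weight W = 363; half-weight = 181.5.
Sort by position and accumulate weight:
  km 1 (A, w=2) → cum 2
  km 5 (B, w=125) → cum 127
  km 6 (C, w=120) → cum 247  ≥ 181.5 → median here
  km 8 (D, w=100) → cum 347
  km 10 (E, w=6) → cum 353
  km 17 (F, w=6) → cum 359
  km 20 (G, w=4) → cum 363
Optimal location: km 6.

x = 6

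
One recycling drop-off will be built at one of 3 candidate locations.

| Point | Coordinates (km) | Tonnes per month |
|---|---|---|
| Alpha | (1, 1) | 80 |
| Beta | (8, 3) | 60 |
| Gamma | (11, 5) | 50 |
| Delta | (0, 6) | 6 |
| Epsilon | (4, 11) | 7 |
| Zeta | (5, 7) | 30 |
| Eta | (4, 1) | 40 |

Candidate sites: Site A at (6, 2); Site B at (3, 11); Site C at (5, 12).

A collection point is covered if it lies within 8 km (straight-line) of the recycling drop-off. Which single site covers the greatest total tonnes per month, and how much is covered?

Site A, covering 266

Coverage radius r = 8 km; a point is covered iff (Δx)²+(Δy)² ≤ 8² = 64.
  Site A (6, 2): covers {Alpha, Beta, Gamma, Delta, Zeta, Eta} → 266
  Site B (3, 11): covers {Delta, Epsilon, Zeta} → 43
  Site C (5, 12): covers {Delta, Epsilon, Zeta} → 43
Maximum coverage at Site A: 266 tonnes per month.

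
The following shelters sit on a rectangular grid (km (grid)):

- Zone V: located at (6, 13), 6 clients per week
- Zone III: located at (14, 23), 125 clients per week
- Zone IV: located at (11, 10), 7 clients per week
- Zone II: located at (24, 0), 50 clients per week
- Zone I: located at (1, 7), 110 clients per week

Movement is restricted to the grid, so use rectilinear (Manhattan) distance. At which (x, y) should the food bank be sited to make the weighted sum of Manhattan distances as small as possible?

Manhattan distance separates: Σwᵢ(|x−xᵢ|+|y−yᵢ|) = Σwᵢ|x−xᵢ| + Σwᵢ|y−yᵢ|, so x and y are optimised independently as 1-D weighted medians.
Total weight W = 298; half = 149.
x-coordinate, sorted with cumulative weight:
  x=1 (Zone I, w=110) cum 110
  x=6 (Zone V, w=6) cum 116
  x=11 (Zone IV, w=7) cum 123
  x=14 (Zone III, w=125) cum 248  ← median
  x=24 (Zone II, w=50) cum 298
⇒ x* = 14
y-coordinate, sorted with cumulative weight:
  y=0 (Zone II, w=50) cum 50
  y=7 (Zone I, w=110) cum 160  ← median
  y=10 (Zone IV, w=7) cum 167
  y=13 (Zone V, w=6) cum 173
  y=23 (Zone III, w=125) cum 298
⇒ y* = 7

(14, 7)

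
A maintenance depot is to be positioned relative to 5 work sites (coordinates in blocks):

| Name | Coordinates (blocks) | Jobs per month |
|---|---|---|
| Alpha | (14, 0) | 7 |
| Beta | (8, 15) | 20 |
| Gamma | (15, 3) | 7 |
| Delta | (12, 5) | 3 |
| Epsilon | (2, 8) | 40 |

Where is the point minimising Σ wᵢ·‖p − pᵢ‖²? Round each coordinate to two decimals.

The minimiser of Σwᵢ‖p−pᵢ‖² is the weighted centroid p* = (Σwᵢpᵢ)/(Σwᵢ).
Σwᵢ = 77.
Σwᵢxᵢ = 7·14 + 20·8 + 7·15 + 3·12 + 40·2 = 479.
Σwᵢyᵢ = 7·0 + 20·15 + 7·3 + 3·5 + 40·8 = 656.
x* = 479/77 = 6.22, y* = 656/77 = 8.52.

(6.22, 8.52)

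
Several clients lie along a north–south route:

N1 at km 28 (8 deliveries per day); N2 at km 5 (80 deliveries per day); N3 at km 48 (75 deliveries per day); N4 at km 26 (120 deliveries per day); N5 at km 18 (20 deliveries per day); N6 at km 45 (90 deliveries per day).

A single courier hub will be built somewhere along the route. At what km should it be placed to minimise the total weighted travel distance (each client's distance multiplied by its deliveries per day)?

x = 26

For a sum of weighted absolute distances on a line, the optimum is the weighted median (not the mean). Total weight W = 393; half-weight = 196.5.
Sort by position and accumulate weight:
  km 5 (N2, w=80) → cum 80
  km 18 (N5, w=20) → cum 100
  km 26 (N4, w=120) → cum 220  ≥ 196.5 → median here
  km 28 (N1, w=8) → cum 228
  km 45 (N6, w=90) → cum 318
  km 48 (N3, w=75) → cum 393
Optimal location: km 26.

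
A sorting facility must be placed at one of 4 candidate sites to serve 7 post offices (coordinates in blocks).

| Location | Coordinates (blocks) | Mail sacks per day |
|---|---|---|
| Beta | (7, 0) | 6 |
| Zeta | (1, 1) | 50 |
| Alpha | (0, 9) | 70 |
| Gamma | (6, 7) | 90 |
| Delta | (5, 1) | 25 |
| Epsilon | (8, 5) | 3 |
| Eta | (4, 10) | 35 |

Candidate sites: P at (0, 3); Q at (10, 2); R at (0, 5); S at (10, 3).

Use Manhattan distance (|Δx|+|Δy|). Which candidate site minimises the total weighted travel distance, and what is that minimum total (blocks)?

R, total 1886 blocks

Total weighted distance at each candidate:
  P (0, 3): total = 2120
  Q (10, 2): total = 3185
  R (0, 5): total = 1886
  S (10, 3): total = 3068
Minimum is at R with total 1886 blocks.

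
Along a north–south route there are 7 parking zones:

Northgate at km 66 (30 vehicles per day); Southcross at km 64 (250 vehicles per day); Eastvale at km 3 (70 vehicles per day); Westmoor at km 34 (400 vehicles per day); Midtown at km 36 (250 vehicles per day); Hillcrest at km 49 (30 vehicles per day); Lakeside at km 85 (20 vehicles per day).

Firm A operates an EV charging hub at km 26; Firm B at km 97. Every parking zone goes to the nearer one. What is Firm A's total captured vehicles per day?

The indifferent point is the midpoint (26+97)/2 = 61.5; parking zones left of it (closer to Firm A at 26) go to Firm A, those right go to Firm B.
  Eastvale at 3 (w=70) → Firm A
  Westmoor at 34 (w=400) → Firm A
  Midtown at 36 (w=250) → Firm A
  Hillcrest at 49 (w=30) → Firm A
  Southcross at 64 (w=250) → Firm B
  Northgate at 66 (w=30) → Firm B
  Lakeside at 85 (w=20) → Firm B
Firm A captures 750; Firm B captures 300.

750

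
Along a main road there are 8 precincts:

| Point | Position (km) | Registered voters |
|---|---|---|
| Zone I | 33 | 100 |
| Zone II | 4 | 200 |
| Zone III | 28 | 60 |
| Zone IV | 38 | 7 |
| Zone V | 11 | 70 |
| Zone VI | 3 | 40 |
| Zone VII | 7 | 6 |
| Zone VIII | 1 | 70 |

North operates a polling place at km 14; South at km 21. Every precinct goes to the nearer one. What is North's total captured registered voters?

The indifferent point is the midpoint (14+21)/2 = 17.5; precincts left of it (closer to North at 14) go to North, those right go to South.
  Zone VIII at 1 (w=70) → North
  Zone VI at 3 (w=40) → North
  Zone II at 4 (w=200) → North
  Zone VII at 7 (w=6) → North
  Zone V at 11 (w=70) → North
  Zone III at 28 (w=60) → South
  Zone I at 33 (w=100) → South
  Zone IV at 38 (w=7) → South
North captures 386; South captures 167.

386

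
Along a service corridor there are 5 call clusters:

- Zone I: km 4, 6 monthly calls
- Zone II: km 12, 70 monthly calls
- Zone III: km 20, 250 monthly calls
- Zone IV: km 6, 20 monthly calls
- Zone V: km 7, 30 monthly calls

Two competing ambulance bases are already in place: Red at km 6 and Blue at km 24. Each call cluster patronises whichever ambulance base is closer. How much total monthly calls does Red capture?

126

The indifferent point is the midpoint (6+24)/2 = 15; call clusters left of it (closer to Red at 6) go to Red, those right go to Blue.
  Zone I at 4 (w=6) → Red
  Zone IV at 6 (w=20) → Red
  Zone V at 7 (w=30) → Red
  Zone II at 12 (w=70) → Red
  Zone III at 20 (w=250) → Blue
Red captures 126; Blue captures 250.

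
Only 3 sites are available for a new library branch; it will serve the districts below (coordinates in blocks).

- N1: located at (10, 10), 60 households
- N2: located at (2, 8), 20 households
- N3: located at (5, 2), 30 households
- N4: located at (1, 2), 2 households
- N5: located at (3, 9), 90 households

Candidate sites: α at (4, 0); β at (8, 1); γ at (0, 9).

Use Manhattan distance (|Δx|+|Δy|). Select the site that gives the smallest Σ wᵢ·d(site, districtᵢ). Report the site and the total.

Total weighted distance at each candidate:
  α (4, 0): total = 2160
  β (8, 1): total = 2226
  γ (0, 9): total = 1366
Minimum is at γ with total 1366 blocks.

γ, total 1366 blocks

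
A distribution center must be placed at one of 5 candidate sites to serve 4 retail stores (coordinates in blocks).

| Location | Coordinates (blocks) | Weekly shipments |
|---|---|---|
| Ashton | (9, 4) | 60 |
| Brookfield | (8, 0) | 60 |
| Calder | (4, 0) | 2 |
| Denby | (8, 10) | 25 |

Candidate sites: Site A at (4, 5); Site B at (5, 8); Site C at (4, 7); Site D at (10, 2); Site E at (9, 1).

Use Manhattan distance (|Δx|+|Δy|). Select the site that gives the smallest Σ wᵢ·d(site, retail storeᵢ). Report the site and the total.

Total weighted distance at each candidate:
  Site A (4, 5): total = 1135
  Site B (5, 8): total = 1283
  Site C (4, 7): total = 1329
  Site D (10, 2): total = 686
  Site E (9, 1): total = 562
Minimum is at Site E with total 562 blocks.

Site E, total 562 blocks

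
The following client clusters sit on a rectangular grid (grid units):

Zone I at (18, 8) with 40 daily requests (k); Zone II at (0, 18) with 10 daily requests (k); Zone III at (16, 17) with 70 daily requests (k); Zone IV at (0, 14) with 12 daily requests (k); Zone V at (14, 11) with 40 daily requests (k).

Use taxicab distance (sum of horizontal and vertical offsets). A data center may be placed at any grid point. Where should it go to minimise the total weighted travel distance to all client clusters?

(16, 14)

Manhattan distance separates: Σwᵢ(|x−xᵢ|+|y−yᵢ|) = Σwᵢ|x−xᵢ| + Σwᵢ|y−yᵢ|, so x and y are optimised independently as 1-D weighted medians.
Total weight W = 172; half = 86.
x-coordinate, sorted with cumulative weight:
  x=0 (Zone II, w=10) cum 10
  x=0 (Zone IV, w=12) cum 22
  x=14 (Zone V, w=40) cum 62
  x=16 (Zone III, w=70) cum 132  ← median
  x=18 (Zone I, w=40) cum 172
⇒ x* = 16
y-coordinate, sorted with cumulative weight:
  y=8 (Zone I, w=40) cum 40
  y=11 (Zone V, w=40) cum 80
  y=14 (Zone IV, w=12) cum 92  ← median
  y=17 (Zone III, w=70) cum 162
  y=18 (Zone II, w=10) cum 172
⇒ y* = 14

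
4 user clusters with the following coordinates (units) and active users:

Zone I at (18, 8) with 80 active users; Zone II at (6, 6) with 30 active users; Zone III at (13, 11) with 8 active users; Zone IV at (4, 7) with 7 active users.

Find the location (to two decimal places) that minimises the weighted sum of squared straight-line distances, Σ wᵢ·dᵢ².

The minimiser of Σwᵢ‖p−pᵢ‖² is the weighted centroid p* = (Σwᵢpᵢ)/(Σwᵢ).
Σwᵢ = 125.
Σwᵢxᵢ = 80·18 + 30·6 + 8·13 + 7·4 = 1752.
Σwᵢyᵢ = 80·8 + 30·6 + 8·11 + 7·7 = 957.
x* = 1752/125 = 14.02, y* = 957/125 = 7.66.

(14.02, 7.66)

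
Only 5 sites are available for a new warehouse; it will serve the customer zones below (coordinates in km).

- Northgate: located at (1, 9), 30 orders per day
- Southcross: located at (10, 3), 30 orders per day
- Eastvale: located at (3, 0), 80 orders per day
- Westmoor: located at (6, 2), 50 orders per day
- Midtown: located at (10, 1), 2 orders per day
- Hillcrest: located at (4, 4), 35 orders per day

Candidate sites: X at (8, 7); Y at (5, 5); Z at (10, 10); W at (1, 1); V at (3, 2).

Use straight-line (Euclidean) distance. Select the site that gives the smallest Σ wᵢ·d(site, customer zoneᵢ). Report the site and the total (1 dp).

Total weighted distance at each candidate:
  X (8, 7): total = 1497.7
  Y (5, 5): total = 982.5
  Z (10, 10): total = 2220.4
  W (1, 1): total = 1116.9
  V (3, 2): total = 832.9
Minimum is at V with total 832.9 km.

V, total 832.9 km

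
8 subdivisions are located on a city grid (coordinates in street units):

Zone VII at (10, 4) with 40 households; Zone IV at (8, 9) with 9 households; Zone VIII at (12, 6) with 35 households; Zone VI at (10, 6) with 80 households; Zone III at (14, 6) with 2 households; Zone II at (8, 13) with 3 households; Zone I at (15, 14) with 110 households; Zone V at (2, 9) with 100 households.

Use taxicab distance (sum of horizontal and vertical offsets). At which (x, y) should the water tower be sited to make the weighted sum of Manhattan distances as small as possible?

Manhattan distance separates: Σwᵢ(|x−xᵢ|+|y−yᵢ|) = Σwᵢ|x−xᵢ| + Σwᵢ|y−yᵢ|, so x and y are optimised independently as 1-D weighted medians.
Total weight W = 379; half = 189.5.
x-coordinate, sorted with cumulative weight:
  x=2 (Zone V, w=100) cum 100
  x=8 (Zone IV, w=9) cum 109
  x=8 (Zone II, w=3) cum 112
  x=10 (Zone VII, w=40) cum 152
  x=10 (Zone VI, w=80) cum 232  ← median
  x=12 (Zone VIII, w=35) cum 267
  x=14 (Zone III, w=2) cum 269
  x=15 (Zone I, w=110) cum 379
⇒ x* = 10
y-coordinate, sorted with cumulative weight:
  y=4 (Zone VII, w=40) cum 40
  y=6 (Zone VIII, w=35) cum 75
  y=6 (Zone VI, w=80) cum 155
  y=6 (Zone III, w=2) cum 157
  y=9 (Zone IV, w=9) cum 166
  y=9 (Zone V, w=100) cum 266  ← median
  y=13 (Zone II, w=3) cum 269
  y=14 (Zone I, w=110) cum 379
⇒ y* = 9

(10, 9)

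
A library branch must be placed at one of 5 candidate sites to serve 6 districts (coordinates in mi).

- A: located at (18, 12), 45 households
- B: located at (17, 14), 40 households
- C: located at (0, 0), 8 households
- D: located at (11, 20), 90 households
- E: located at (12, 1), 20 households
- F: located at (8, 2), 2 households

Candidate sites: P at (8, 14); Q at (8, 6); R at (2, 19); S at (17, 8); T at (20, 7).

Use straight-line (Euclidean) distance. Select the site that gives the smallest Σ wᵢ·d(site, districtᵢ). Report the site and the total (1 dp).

P, total 1847.7 mi

Total weighted distance at each candidate:
  P (8, 14): total = 1847.7
  Q (8, 6): total = 2511.1
  R (2, 19): total = 2834.1
  S (17, 8): total = 1977.0
  T (20, 7): total = 2365.5
Minimum is at P with total 1847.7 mi.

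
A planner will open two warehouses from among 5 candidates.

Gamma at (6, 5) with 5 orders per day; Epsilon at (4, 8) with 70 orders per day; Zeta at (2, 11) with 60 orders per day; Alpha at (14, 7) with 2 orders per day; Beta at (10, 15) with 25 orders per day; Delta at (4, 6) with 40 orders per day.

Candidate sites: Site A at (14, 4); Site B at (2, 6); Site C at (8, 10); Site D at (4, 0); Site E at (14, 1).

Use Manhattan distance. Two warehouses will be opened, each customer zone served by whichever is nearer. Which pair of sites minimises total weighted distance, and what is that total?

Evaluate every pair (each demand assigned to the nearer of the two):
  {Site B, Site C}: total = 878
  {Site A, Site B}: total = 1066
  {Site B, Site E}: total = 1122
  {Site B, Site D}: total = 1136
  {Site C, Site D}: total = 1308
  {Site A, Site C}: total = 1376
  {Site C, Site E}: total = 1382
  {Site A, Site D}: total = 1996
  {Site D, Site E}: total = 2077
  {Site A, Site E}: total = 3026
Best pair: {Site B, Site C} with total 878.

{Site B, Site C}, total 878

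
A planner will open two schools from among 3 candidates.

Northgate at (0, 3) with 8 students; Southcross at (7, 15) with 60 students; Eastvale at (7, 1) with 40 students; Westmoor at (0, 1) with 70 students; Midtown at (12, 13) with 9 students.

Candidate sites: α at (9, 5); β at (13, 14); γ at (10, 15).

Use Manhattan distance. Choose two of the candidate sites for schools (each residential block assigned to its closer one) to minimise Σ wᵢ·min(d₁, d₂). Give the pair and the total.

Evaluate every pair (each demand assigned to the nearer of the two):
  {α, γ}: total = 1454
  {α, β}: total = 1676
  {β, γ}: total = 2734
Best pair: {α, γ} with total 1454.

{α, γ}, total 1454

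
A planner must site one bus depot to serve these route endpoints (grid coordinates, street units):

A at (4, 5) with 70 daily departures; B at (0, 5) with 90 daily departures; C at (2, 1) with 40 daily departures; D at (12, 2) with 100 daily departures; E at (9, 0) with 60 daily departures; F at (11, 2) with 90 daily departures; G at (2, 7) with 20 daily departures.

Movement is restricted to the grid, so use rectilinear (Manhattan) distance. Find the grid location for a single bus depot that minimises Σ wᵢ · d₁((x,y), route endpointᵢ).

(9, 2)

Manhattan distance separates: Σwᵢ(|x−xᵢ|+|y−yᵢ|) = Σwᵢ|x−xᵢ| + Σwᵢ|y−yᵢ|, so x and y are optimised independently as 1-D weighted medians.
Total weight W = 470; half = 235.
x-coordinate, sorted with cumulative weight:
  x=0 (B, w=90) cum 90
  x=2 (C, w=40) cum 130
  x=2 (G, w=20) cum 150
  x=4 (A, w=70) cum 220
  x=9 (E, w=60) cum 280  ← median
  x=11 (F, w=90) cum 370
  x=12 (D, w=100) cum 470
⇒ x* = 9
y-coordinate, sorted with cumulative weight:
  y=0 (E, w=60) cum 60
  y=1 (C, w=40) cum 100
  y=2 (D, w=100) cum 200
  y=2 (F, w=90) cum 290  ← median
  y=5 (A, w=70) cum 360
  y=5 (B, w=90) cum 450
  y=7 (G, w=20) cum 470
⇒ y* = 2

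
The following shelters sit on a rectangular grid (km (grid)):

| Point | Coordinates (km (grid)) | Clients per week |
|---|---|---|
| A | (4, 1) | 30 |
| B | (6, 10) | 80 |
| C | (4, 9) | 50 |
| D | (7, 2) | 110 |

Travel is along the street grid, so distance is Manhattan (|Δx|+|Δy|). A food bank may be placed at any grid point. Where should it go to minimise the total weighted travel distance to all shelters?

Manhattan distance separates: Σwᵢ(|x−xᵢ|+|y−yᵢ|) = Σwᵢ|x−xᵢ| + Σwᵢ|y−yᵢ|, so x and y are optimised independently as 1-D weighted medians.
Total weight W = 270; half = 135.
x-coordinate, sorted with cumulative weight:
  x=4 (A, w=30) cum 30
  x=4 (C, w=50) cum 80
  x=6 (B, w=80) cum 160  ← median
  x=7 (D, w=110) cum 270
⇒ x* = 6
y-coordinate, sorted with cumulative weight:
  y=1 (A, w=30) cum 30
  y=2 (D, w=110) cum 140  ← median
  y=9 (C, w=50) cum 190
  y=10 (B, w=80) cum 270
⇒ y* = 2

(6, 2)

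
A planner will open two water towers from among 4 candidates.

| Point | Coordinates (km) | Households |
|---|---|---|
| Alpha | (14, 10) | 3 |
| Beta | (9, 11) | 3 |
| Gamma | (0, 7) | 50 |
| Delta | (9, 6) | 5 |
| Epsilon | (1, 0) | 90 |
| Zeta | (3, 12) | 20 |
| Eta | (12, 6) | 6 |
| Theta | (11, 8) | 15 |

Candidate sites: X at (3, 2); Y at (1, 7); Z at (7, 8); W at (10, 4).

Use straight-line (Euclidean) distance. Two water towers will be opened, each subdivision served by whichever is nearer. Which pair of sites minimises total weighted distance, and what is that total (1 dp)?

Evaluate every pair (each demand assigned to the nearer of the two):
  {X, Y}: total = 724.3
  {X, Z}: total = 798.4
  {X, W}: total = 879.0
  {Y, W}: total = 920.5
  {Y, Z}: total = 926.8
  {Z, W}: total = 1473.7
Best pair: {X, Y} with total 724.3.

{X, Y}, total 724.3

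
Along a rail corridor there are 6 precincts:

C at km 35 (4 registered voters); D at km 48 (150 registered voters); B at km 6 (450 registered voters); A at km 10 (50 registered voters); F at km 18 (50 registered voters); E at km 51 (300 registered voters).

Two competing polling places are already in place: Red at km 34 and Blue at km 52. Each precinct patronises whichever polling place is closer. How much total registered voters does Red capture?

554

The indifferent point is the midpoint (34+52)/2 = 43; precincts left of it (closer to Red at 34) go to Red, those right go to Blue.
  B at 6 (w=450) → Red
  A at 10 (w=50) → Red
  F at 18 (w=50) → Red
  C at 35 (w=4) → Red
  D at 48 (w=150) → Blue
  E at 51 (w=300) → Blue
Red captures 554; Blue captures 450.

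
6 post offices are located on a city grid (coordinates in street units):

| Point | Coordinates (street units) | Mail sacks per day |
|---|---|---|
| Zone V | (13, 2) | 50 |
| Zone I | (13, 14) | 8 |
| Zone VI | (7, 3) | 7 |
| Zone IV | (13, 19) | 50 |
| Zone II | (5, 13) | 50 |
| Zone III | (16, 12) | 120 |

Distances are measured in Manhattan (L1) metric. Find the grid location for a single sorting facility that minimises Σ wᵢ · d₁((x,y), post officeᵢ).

(13, 12)

Manhattan distance separates: Σwᵢ(|x−xᵢ|+|y−yᵢ|) = Σwᵢ|x−xᵢ| + Σwᵢ|y−yᵢ|, so x and y are optimised independently as 1-D weighted medians.
Total weight W = 285; half = 142.5.
x-coordinate, sorted with cumulative weight:
  x=5 (Zone II, w=50) cum 50
  x=7 (Zone VI, w=7) cum 57
  x=13 (Zone V, w=50) cum 107
  x=13 (Zone I, w=8) cum 115
  x=13 (Zone IV, w=50) cum 165  ← median
  x=16 (Zone III, w=120) cum 285
⇒ x* = 13
y-coordinate, sorted with cumulative weight:
  y=2 (Zone V, w=50) cum 50
  y=3 (Zone VI, w=7) cum 57
  y=12 (Zone III, w=120) cum 177  ← median
  y=13 (Zone II, w=50) cum 227
  y=14 (Zone I, w=8) cum 235
  y=19 (Zone IV, w=50) cum 285
⇒ y* = 12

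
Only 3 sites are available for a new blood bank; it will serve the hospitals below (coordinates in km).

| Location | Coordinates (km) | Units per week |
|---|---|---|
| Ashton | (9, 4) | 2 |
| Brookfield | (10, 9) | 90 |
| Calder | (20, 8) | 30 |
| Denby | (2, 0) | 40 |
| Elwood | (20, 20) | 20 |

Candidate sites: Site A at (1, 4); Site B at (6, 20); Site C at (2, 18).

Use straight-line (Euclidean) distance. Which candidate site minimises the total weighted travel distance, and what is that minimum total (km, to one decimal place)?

Total weighted distance at each candidate:
  Site A (1, 4): total = 2186.8
  Site B (6, 20): total = 2735.0
  Site C (2, 18): total = 2815.0
Minimum is at Site A with total 2186.8 km.

Site A, total 2186.8 km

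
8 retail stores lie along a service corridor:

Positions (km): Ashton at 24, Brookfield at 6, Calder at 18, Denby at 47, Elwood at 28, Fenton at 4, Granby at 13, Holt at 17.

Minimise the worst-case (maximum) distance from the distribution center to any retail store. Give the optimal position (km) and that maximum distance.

The 1-center on a line is the midpoint of the two extreme points: leftmost at 4, rightmost at 47.
Optimal location = (4 + 47)/2 = 25.5; maximum distance = (47 − 4)/2 = 21.5.

location 25.5, max distance 21.5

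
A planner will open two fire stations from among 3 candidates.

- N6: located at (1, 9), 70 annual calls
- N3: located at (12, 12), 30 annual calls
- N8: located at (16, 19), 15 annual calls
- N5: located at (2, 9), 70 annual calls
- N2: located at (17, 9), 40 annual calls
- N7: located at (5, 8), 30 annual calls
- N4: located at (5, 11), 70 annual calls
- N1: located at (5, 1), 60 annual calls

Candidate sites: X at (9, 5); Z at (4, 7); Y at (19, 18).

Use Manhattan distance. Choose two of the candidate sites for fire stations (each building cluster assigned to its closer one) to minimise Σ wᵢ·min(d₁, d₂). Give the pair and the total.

Evaluate every pair (each demand assigned to the nearer of the two):
  {Z, Y}: total = 2350
  {X, Z}: total = 2555
  {X, Y}: total = 3800
Best pair: {Z, Y} with total 2350.

{Z, Y}, total 2350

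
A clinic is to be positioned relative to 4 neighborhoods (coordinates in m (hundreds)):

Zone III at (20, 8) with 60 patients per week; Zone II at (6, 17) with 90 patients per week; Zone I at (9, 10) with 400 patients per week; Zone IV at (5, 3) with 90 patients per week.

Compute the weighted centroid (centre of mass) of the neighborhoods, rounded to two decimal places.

The minimiser of Σwᵢ‖p−pᵢ‖² is the weighted centroid p* = (Σwᵢpᵢ)/(Σwᵢ).
Σwᵢ = 640.
Σwᵢxᵢ = 60·20 + 90·6 + 400·9 + 90·5 = 5790.
Σwᵢyᵢ = 60·8 + 90·17 + 400·10 + 90·3 = 6280.
x* = 5790/640 = 9.05, y* = 6280/640 = 9.81.

(9.05, 9.81)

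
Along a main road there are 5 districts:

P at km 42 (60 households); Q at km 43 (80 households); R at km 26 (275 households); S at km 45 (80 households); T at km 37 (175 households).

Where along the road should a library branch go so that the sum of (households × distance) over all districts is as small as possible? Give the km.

x = 37

For a sum of weighted absolute distances on a line, the optimum is the weighted median (not the mean). Total weight W = 670; half-weight = 335.
Sort by position and accumulate weight:
  km 26 (R, w=275) → cum 275
  km 37 (T, w=175) → cum 450  ≥ 335 → median here
  km 42 (P, w=60) → cum 510
  km 43 (Q, w=80) → cum 590
  km 45 (S, w=80) → cum 670
Optimal location: km 37.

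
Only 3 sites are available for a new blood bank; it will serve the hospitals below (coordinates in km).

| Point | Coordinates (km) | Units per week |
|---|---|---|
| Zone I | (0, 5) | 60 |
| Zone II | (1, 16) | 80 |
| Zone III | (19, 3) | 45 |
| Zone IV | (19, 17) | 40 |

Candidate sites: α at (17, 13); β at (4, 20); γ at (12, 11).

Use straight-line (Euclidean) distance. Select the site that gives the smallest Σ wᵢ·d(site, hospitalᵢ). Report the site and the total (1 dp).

γ, total 2618.8 km

Total weighted distance at each candidate:
  α (17, 13): total = 3067.4
  β (4, 20): total = 2963.6
  γ (12, 11): total = 2618.8
Minimum is at γ with total 2618.8 km.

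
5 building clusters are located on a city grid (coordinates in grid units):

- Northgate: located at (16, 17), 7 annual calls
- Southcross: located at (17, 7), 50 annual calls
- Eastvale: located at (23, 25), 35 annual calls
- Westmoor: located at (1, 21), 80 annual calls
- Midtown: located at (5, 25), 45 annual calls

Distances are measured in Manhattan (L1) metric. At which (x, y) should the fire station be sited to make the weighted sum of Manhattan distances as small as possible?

(5, 21)

Manhattan distance separates: Σwᵢ(|x−xᵢ|+|y−yᵢ|) = Σwᵢ|x−xᵢ| + Σwᵢ|y−yᵢ|, so x and y are optimised independently as 1-D weighted medians.
Total weight W = 217; half = 108.5.
x-coordinate, sorted with cumulative weight:
  x=1 (Westmoor, w=80) cum 80
  x=5 (Midtown, w=45) cum 125  ← median
  x=16 (Northgate, w=7) cum 132
  x=17 (Southcross, w=50) cum 182
  x=23 (Eastvale, w=35) cum 217
⇒ x* = 5
y-coordinate, sorted with cumulative weight:
  y=7 (Southcross, w=50) cum 50
  y=17 (Northgate, w=7) cum 57
  y=21 (Westmoor, w=80) cum 137  ← median
  y=25 (Eastvale, w=35) cum 172
  y=25 (Midtown, w=45) cum 217
⇒ y* = 21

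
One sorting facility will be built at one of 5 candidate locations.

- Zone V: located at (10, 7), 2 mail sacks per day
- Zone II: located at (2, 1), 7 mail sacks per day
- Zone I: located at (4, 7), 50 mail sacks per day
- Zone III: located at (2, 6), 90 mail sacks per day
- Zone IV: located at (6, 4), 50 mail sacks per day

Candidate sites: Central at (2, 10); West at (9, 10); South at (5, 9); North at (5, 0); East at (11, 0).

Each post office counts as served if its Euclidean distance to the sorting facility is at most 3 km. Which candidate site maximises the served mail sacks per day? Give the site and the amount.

Coverage radius r = 3 km; a point is covered iff (Δx)²+(Δy)² ≤ 3² = 9.
  Central (2, 10): covers {none} → 0
  West (9, 10): covers {none} → 0
  South (5, 9): covers {Zone I} → 50
  North (5, 0): covers {none} → 0
  East (11, 0): covers {none} → 0
Maximum coverage at South: 50 mail sacks per day.

South, covering 50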